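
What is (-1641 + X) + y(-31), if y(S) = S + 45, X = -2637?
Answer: -4264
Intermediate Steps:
y(S) = 45 + S
(-1641 + X) + y(-31) = (-1641 - 2637) + (45 - 31) = -4278 + 14 = -4264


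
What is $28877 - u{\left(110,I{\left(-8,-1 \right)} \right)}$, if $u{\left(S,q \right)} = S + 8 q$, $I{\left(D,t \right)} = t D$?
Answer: $28703$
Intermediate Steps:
$I{\left(D,t \right)} = D t$
$28877 - u{\left(110,I{\left(-8,-1 \right)} \right)} = 28877 - \left(110 + 8 \left(\left(-8\right) \left(-1\right)\right)\right) = 28877 - \left(110 + 8 \cdot 8\right) = 28877 - \left(110 + 64\right) = 28877 - 174 = 28703$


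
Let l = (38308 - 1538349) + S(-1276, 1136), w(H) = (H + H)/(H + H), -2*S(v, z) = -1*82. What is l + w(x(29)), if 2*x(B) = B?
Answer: -1499999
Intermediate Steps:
x(B) = B/2
S(v, z) = 41 (S(v, z) = -(-1)*82/2 = -½*(-82) = 41)
w(H) = 1 (w(H) = (2*H)/((2*H)) = (2*H)*(1/(2*H)) = 1)
l = -1500000 (l = (38308 - 1538349) + 41 = -1500041 + 41 = -1500000)
l + w(x(29)) = -1500000 + 1 = -1499999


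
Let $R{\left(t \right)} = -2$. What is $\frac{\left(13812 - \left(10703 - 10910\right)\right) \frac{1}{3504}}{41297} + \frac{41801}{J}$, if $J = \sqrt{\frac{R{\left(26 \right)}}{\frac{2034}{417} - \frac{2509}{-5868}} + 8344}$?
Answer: $\frac{4673}{48234896} + \frac{41801 \sqrt{9764717146191130}}{9026246104} \approx 457.62$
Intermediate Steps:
$J = \frac{4 \sqrt{9764717146191130}}{4327255}$ ($J = \sqrt{- \frac{2}{\frac{2034}{417} - \frac{2509}{-5868}} + 8344} = \sqrt{- \frac{2}{2034 \cdot \frac{1}{417} - - \frac{2509}{5868}} + 8344} = \sqrt{- \frac{2}{\frac{678}{139} + \frac{2509}{5868}} + 8344} = \sqrt{- \frac{2}{\frac{4327255}{815652}} + 8344} = \sqrt{\left(-2\right) \frac{815652}{4327255} + 8344} = \sqrt{- \frac{1631304}{4327255} + 8344} = \sqrt{\frac{36104984416}{4327255}} = \frac{4 \sqrt{9764717146191130}}{4327255} \approx 91.343$)
$\frac{\left(13812 - \left(10703 - 10910\right)\right) \frac{1}{3504}}{41297} + \frac{41801}{J} = \frac{\left(13812 - \left(10703 - 10910\right)\right) \frac{1}{3504}}{41297} + \frac{41801}{\frac{4}{4327255} \sqrt{9764717146191130}} = \left(13812 - -207\right) \frac{1}{3504} \cdot \frac{1}{41297} + 41801 \frac{\sqrt{9764717146191130}}{9026246104} = \left(13812 + 207\right) \frac{1}{3504} \cdot \frac{1}{41297} + \frac{41801 \sqrt{9764717146191130}}{9026246104} = 14019 \cdot \frac{1}{3504} \cdot \frac{1}{41297} + \frac{41801 \sqrt{9764717146191130}}{9026246104} = \frac{4673}{1168} \cdot \frac{1}{41297} + \frac{41801 \sqrt{9764717146191130}}{9026246104} = \frac{4673}{48234896} + \frac{41801 \sqrt{9764717146191130}}{9026246104}$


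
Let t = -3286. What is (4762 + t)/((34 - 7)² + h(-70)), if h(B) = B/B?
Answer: 738/365 ≈ 2.0219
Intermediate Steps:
h(B) = 1
(4762 + t)/((34 - 7)² + h(-70)) = (4762 - 3286)/((34 - 7)² + 1) = 1476/(27² + 1) = 1476/(729 + 1) = 1476/730 = 1476*(1/730) = 738/365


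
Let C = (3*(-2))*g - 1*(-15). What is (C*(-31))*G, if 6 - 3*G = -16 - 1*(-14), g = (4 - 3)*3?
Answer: 248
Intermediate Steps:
g = 3 (g = 1*3 = 3)
G = 8/3 (G = 2 - (-16 - 1*(-14))/3 = 2 - (-16 + 14)/3 = 2 - ⅓*(-2) = 2 + ⅔ = 8/3 ≈ 2.6667)
C = -3 (C = (3*(-2))*3 - 1*(-15) = -6*3 + 15 = -18 + 15 = -3)
(C*(-31))*G = -3*(-31)*(8/3) = 93*(8/3) = 248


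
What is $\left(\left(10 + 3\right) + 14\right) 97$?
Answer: $2619$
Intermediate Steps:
$\left(\left(10 + 3\right) + 14\right) 97 = \left(13 + 14\right) 97 = 27 \cdot 97 = 2619$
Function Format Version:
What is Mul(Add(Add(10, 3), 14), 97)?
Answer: 2619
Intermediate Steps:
Mul(Add(Add(10, 3), 14), 97) = Mul(Add(13, 14), 97) = Mul(27, 97) = 2619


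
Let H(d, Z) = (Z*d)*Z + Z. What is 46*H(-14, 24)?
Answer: -369840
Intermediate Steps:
H(d, Z) = Z + d*Z² (H(d, Z) = d*Z² + Z = Z + d*Z²)
46*H(-14, 24) = 46*(24*(1 + 24*(-14))) = 46*(24*(1 - 336)) = 46*(24*(-335)) = 46*(-8040) = -369840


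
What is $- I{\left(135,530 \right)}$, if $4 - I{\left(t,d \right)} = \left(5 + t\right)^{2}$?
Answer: $19596$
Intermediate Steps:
$I{\left(t,d \right)} = 4 - \left(5 + t\right)^{2}$
$- I{\left(135,530 \right)} = - (4 - \left(5 + 135\right)^{2}) = - (4 - 140^{2}) = - (4 - 19600) = \left(-1\right) \left(-19596\right) = 19596$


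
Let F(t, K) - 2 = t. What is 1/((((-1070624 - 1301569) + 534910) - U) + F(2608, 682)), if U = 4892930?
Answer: -1/6727603 ≈ -1.4864e-7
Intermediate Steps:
F(t, K) = 2 + t
1/((((-1070624 - 1301569) + 534910) - U) + F(2608, 682)) = 1/((((-1070624 - 1301569) + 534910) - 1*4892930) + (2 + 2608)) = 1/(((-2372193 + 534910) - 4892930) + 2610) = 1/((-1837283 - 4892930) + 2610) = 1/(-6730213 + 2610) = 1/(-6727603) = -1/6727603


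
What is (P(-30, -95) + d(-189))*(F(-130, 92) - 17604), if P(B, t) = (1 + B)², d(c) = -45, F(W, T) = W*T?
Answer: -23532944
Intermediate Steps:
F(W, T) = T*W
(P(-30, -95) + d(-189))*(F(-130, 92) - 17604) = ((1 - 30)² - 45)*(92*(-130) - 17604) = ((-29)² - 45)*(-11960 - 17604) = (841 - 45)*(-29564) = 796*(-29564) = -23532944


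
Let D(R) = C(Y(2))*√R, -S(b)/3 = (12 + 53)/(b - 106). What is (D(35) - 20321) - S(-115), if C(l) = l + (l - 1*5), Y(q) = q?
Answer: -345472/17 - √35 ≈ -20328.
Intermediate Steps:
S(b) = -195/(-106 + b) (S(b) = -3*(12 + 53)/(b - 106) = -195/(-106 + b))
C(l) = -5 + 2*l (C(l) = l + (l - 5) = l + (-5 + l) = -5 + 2*l)
D(R) = -√R (D(R) = (-5 + 2*2)*√R = (-5 + 4)*√R = -√R)
(D(35) - 20321) - S(-115) = (-√35 - 20321) - (-195)/(-106 - 115) = (-20321 - √35) - (-195)/(-221) = (-20321 - √35) - (-195)*(-1)/221 = (-20321 - √35) - 1*15/17 = (-20321 - √35) - 15/17 = -345472/17 - √35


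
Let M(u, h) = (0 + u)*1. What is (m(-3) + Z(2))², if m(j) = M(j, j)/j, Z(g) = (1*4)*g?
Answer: 81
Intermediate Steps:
M(u, h) = u (M(u, h) = u*1 = u)
Z(g) = 4*g
m(j) = 1 (m(j) = j/j = 1)
(m(-3) + Z(2))² = (1 + 4*2)² = (1 + 8)² = 9² = 81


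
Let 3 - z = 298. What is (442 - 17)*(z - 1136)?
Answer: -608175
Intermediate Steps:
z = -295 (z = 3 - 1*298 = 3 - 298 = -295)
(442 - 17)*(z - 1136) = (442 - 17)*(-295 - 1136) = 425*(-1431) = -608175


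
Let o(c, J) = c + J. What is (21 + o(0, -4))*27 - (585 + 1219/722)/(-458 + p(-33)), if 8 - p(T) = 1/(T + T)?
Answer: 290298414/630667 ≈ 460.30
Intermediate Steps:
o(c, J) = J + c
p(T) = 8 - 1/(2*T) (p(T) = 8 - 1/(T + T) = 8 - 1/(2*T))
(21 + o(0, -4))*27 - (585 + 1219/722)/(-458 + p(-33)) = (21 + (-4 + 0))*27 - (585 + 1219/722)/(-458 + (8 - ½/(-33))) = (21 - 4)*27 - (585 + 1219*(1/722))/(-458 + (8 - ½*(-1/33))) = 17*27 - (585 + 1219/722)/(-458 + (8 + 1/66)) = 459 - 423589/(722*(-458 + 529/66)) = 459 - 423589/(722*(-29699/66)) = 459 - 423589*(-66)/(722*29699) = 459 - 1*(-822261/630667) = 459 + 822261/630667 = 290298414/630667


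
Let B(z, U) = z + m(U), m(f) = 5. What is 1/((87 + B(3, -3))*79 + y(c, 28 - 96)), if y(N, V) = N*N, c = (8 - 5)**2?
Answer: 1/7586 ≈ 0.00013182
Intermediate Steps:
c = 9 (c = 3**2 = 9)
y(N, V) = N**2
B(z, U) = 5 + z (B(z, U) = z + 5 = 5 + z)
1/((87 + B(3, -3))*79 + y(c, 28 - 96)) = 1/((87 + (5 + 3))*79 + 9**2) = 1/((87 + 8)*79 + 81) = 1/(95*79 + 81) = 1/(7505 + 81) = 1/7586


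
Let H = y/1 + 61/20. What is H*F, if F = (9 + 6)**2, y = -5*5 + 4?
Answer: -16155/4 ≈ -4038.8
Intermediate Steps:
y = -21 (y = -25 + 4 = -21)
F = 225 (F = 15**2 = 225)
H = -359/20 (H = -21/1 + 61/20 = -21*1 + 61*(1/20) = -21 + 61/20 = -359/20 ≈ -17.950)
H*F = -359/20*225 = -16155/4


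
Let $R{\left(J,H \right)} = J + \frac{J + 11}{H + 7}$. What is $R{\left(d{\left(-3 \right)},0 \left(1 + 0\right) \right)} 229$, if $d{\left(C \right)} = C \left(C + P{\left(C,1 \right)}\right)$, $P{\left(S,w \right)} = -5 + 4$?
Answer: $\frac{24503}{7} \approx 3500.4$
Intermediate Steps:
$P{\left(S,w \right)} = -1$
$d{\left(C \right)} = C \left(-1 + C\right)$ ($d{\left(C \right)} = C \left(C - 1\right) = C \left(-1 + C\right)$)
$R{\left(J,H \right)} = J + \frac{11 + J}{7 + H}$
$R{\left(d{\left(-3 \right)},0 \left(1 + 0\right) \right)} 229 = \frac{11 + 8 \left(- 3 \left(-1 - 3\right)\right) + 0 \left(1 + 0\right) \left(- 3 \left(-1 - 3\right)\right)}{7 + 0 \left(1 + 0\right)} 229 = \frac{11 + 8 \left(\left(-3\right) \left(-4\right)\right) + 0 \cdot 1 \left(\left(-3\right) \left(-4\right)\right)}{7 + 0 \cdot 1} \cdot 229 = \frac{11 + 8 \cdot 12 + 0 \cdot 12}{7 + 0} \cdot 229 = \frac{11 + 96 + 0}{7} \cdot 229 = \frac{1}{7} \cdot 107 \cdot 229 = \frac{107}{7} \cdot 229 = \frac{24503}{7}$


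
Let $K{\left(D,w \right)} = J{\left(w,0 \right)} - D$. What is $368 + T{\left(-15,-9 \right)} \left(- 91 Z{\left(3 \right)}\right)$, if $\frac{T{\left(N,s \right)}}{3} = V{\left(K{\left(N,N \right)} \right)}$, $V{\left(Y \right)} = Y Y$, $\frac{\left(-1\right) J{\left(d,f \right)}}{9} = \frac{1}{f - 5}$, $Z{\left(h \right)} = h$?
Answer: $- \frac{5769664}{25} \approx -2.3079 \cdot 10^{5}$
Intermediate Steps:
$J{\left(d,f \right)} = - \frac{9}{-5 + f}$ ($J{\left(d,f \right)} = - \frac{9}{f - 5} = - \frac{9}{-5 + f}$)
$K{\left(D,w \right)} = \frac{9}{5} - D$ ($K{\left(D,w \right)} = - \frac{9}{-5 + 0} - D = - \frac{9}{-5} - D = \left(-9\right) \left(- \frac{1}{5}\right) - D = \frac{9}{5} - D$)
$V{\left(Y \right)} = Y^{2}$
$T{\left(N,s \right)} = 3 \left(\frac{9}{5} - N\right)^{2}$
$368 + T{\left(-15,-9 \right)} \left(- 91 Z{\left(3 \right)}\right) = 368 + \frac{3 \left(-9 + 5 \left(-15\right)\right)^{2}}{25} \left(\left(-91\right) 3\right) = 368 + \frac{3 \left(-9 - 75\right)^{2}}{25} \left(-273\right) = 368 + \frac{3 \left(-84\right)^{2}}{25} \left(-273\right) = 368 + \frac{3}{25} \cdot 7056 \left(-273\right) = 368 + \frac{21168}{25} \left(-273\right) = 368 - \frac{5778864}{25} = - \frac{5769664}{25}$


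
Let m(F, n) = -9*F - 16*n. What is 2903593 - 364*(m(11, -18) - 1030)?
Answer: 3209717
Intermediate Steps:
m(F, n) = -16*n - 9*F
2903593 - 364*(m(11, -18) - 1030) = 2903593 - 364*((-16*(-18) - 9*11) - 1030) = 2903593 - 364*((288 - 99) - 1030) = 2903593 - 364*(189 - 1030) = 2903593 - 364*(-841) = 2903593 + 306124 = 3209717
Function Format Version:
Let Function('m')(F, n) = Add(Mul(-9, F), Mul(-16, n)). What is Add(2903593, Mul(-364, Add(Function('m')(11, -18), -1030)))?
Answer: 3209717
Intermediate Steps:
Function('m')(F, n) = Add(Mul(-16, n), Mul(-9, F))
Add(2903593, Mul(-364, Add(Function('m')(11, -18), -1030))) = Add(2903593, Mul(-364, Add(Add(Mul(-16, -18), Mul(-9, 11)), -1030))) = Add(2903593, Mul(-364, Add(Add(288, -99), -1030))) = Add(2903593, Mul(-364, Add(189, -1030))) = Add(2903593, Mul(-364, -841)) = Add(2903593, 306124) = 3209717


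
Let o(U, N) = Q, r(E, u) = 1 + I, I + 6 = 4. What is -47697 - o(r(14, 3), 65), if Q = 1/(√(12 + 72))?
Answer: -47697 - √21/42 ≈ -47697.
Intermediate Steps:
I = -2 (I = -6 + 4 = -2)
r(E, u) = -1 (r(E, u) = 1 - 2 = -1)
Q = √21/42 (Q = 1/(√84) = 1/(2*√21) = √21/42 ≈ 0.10911)
o(U, N) = √21/42
-47697 - o(r(14, 3), 65) = -47697 - √21/42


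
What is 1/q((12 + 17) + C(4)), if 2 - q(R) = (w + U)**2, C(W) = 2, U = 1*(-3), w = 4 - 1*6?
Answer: -1/23 ≈ -0.043478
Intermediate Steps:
w = -2 (w = 4 - 6 = -2)
U = -3
q(R) = -23 (q(R) = 2 - (-2 - 3)**2 = 2 - 1*(-5)**2 = 2 - 1*25 = 2 - 25 = -23)
1/q((12 + 17) + C(4)) = 1/(-23) = -1/23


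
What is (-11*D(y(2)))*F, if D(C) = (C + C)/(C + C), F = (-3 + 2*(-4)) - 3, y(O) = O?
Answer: 154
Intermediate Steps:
F = -14 (F = (-3 - 8) - 3 = -11 - 3 = -14)
D(C) = 1 (D(C) = (2*C)/((2*C)) = (2*C)*(1/(2*C)) = 1)
(-11*D(y(2)))*F = -11*1*(-14) = -11*(-14) = 154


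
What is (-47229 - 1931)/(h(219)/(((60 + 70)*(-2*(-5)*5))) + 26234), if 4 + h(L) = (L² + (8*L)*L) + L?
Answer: -9985625/5342277 ≈ -1.8692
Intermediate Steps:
h(L) = -4 + L + 9*L² (h(L) = -4 + ((L² + (8*L)*L) + L) = -4 + ((L² + 8*L²) + L) = -4 + (9*L² + L) = -4 + (L + 9*L²) = -4 + L + 9*L²)
(-47229 - 1931)/(h(219)/(((60 + 70)*(-2*(-5)*5))) + 26234) = (-47229 - 1931)/((-4 + 219 + 9*219²)/(((60 + 70)*(-2*(-5)*5))) + 26234) = -49160/((-4 + 219 + 9*47961)/((130*(10*5))) + 26234) = -49160/((-4 + 219 + 431649)/((130*50)) + 26234) = -49160/(431864/6500 + 26234) = -49160/(431864*(1/6500) + 26234) = -49160/(107966/1625 + 26234) = -49160/42738216/1625 = -49160*1625/42738216 = -9985625/5342277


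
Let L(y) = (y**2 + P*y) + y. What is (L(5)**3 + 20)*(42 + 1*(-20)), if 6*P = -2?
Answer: 13522630/27 ≈ 5.0084e+5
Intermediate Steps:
P = -1/3 (P = (1/6)*(-2) = -1/3 ≈ -0.33333)
L(y) = y**2 + 2*y/3 (L(y) = (y**2 - y/3) + y = y**2 + 2*y/3)
(L(5)**3 + 20)*(42 + 1*(-20)) = (((1/3)*5*(2 + 3*5))**3 + 20)*(42 + 1*(-20)) = (((1/3)*5*(2 + 15))**3 + 20)*(42 - 20) = (((1/3)*5*17)**3 + 20)*22 = ((85/3)**3 + 20)*22 = (614125/27 + 20)*22 = (614665/27)*22 = 13522630/27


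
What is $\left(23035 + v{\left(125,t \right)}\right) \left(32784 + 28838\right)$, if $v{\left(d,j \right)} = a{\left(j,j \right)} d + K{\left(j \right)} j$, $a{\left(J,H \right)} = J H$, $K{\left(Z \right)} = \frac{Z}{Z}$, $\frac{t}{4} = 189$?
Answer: $4403864973002$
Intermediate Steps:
$t = 756$ ($t = 4 \cdot 189 = 756$)
$K{\left(Z \right)} = 1$
$a{\left(J,H \right)} = H J$
$v{\left(d,j \right)} = j + d j^{2}$ ($v{\left(d,j \right)} = j j d + 1 j = j^{2} d + j = d j^{2} + j = j + d j^{2}$)
$\left(23035 + v{\left(125,t \right)}\right) \left(32784 + 28838\right) = \left(23035 + 756 \left(1 + 125 \cdot 756\right)\right) \left(32784 + 28838\right) = \left(23035 + 756 \left(1 + 94500\right)\right) 61622 = \left(23035 + 756 \cdot 94501\right) 61622 = \left(23035 + 71442756\right) 61622 = 71465791 \cdot 61622 = 4403864973002$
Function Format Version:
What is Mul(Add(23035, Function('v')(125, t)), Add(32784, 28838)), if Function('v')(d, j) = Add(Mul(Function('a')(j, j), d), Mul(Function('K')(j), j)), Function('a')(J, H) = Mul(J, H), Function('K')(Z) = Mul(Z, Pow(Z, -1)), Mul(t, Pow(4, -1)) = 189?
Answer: 4403864973002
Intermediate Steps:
t = 756 (t = Mul(4, 189) = 756)
Function('K')(Z) = 1
Function('a')(J, H) = Mul(H, J)
Function('v')(d, j) = Add(j, Mul(d, Pow(j, 2))) (Function('v')(d, j) = Add(Mul(Mul(j, j), d), Mul(1, j)) = Add(Mul(Pow(j, 2), d), j) = Add(Mul(d, Pow(j, 2)), j) = Add(j, Mul(d, Pow(j, 2))))
Mul(Add(23035, Function('v')(125, t)), Add(32784, 28838)) = Mul(Add(23035, Mul(756, Add(1, Mul(125, 756)))), Add(32784, 28838)) = Mul(Add(23035, Mul(756, Add(1, 94500))), 61622) = Mul(Add(23035, Mul(756, 94501)), 61622) = Mul(Add(23035, 71442756), 61622) = Mul(71465791, 61622) = 4403864973002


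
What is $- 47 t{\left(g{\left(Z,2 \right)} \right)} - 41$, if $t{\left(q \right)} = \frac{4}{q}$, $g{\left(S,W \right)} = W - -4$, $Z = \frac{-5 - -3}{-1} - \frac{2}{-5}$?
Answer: $- \frac{217}{3} \approx -72.333$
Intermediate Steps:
$Z = \frac{12}{5}$ ($Z = \left(-5 + 3\right) \left(-1\right) - - \frac{2}{5} = \left(-2\right) \left(-1\right) + \frac{2}{5} = 2 + \frac{2}{5} = \frac{12}{5} \approx 2.4$)
$g{\left(S,W \right)} = 4 + W$ ($g{\left(S,W \right)} = W + 4 = 4 + W$)
$- 47 t{\left(g{\left(Z,2 \right)} \right)} - 41 = - 47 \frac{4}{4 + 2} - 41 = - 47 \cdot \frac{4}{6} - 41 = - 47 \cdot 4 \cdot \frac{1}{6} - 41 = \left(-47\right) \frac{2}{3} - 41 = - \frac{94}{3} - 41 = - \frac{217}{3}$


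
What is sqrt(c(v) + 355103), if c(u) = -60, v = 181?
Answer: sqrt(355043) ≈ 595.85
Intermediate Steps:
sqrt(c(v) + 355103) = sqrt(-60 + 355103) = sqrt(355043)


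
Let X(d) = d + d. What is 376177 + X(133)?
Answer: 376443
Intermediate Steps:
X(d) = 2*d
376177 + X(133) = 376177 + 2*133 = 376177 + 266 = 376443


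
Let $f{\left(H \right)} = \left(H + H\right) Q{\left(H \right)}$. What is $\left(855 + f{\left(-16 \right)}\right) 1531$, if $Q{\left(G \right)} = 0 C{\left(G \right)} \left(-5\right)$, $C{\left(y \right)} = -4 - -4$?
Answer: $1309005$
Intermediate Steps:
$C{\left(y \right)} = 0$ ($C{\left(y \right)} = -4 + 4 = 0$)
$Q{\left(G \right)} = 0$ ($Q{\left(G \right)} = 0 \cdot 0 \left(-5\right) = 0 \left(-5\right) = 0$)
$f{\left(H \right)} = 0$ ($f{\left(H \right)} = \left(H + H\right) 0 = 2 H 0 = 0$)
$\left(855 + f{\left(-16 \right)}\right) 1531 = \left(855 + 0\right) 1531 = 855 \cdot 1531 = 1309005$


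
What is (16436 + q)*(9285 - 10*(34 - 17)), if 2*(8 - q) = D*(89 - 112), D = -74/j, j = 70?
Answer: 2096867467/14 ≈ 1.4978e+8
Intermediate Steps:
D = -37/35 (D = -74/70 = -74*1/70 = -37/35 ≈ -1.0571)
q = -291/70 (q = 8 - (-37)*(89 - 112)/70 = 8 - (-37)*(-23)/70 = 8 - 1/2*851/35 = 8 - 851/70 = -291/70 ≈ -4.1571)
(16436 + q)*(9285 - 10*(34 - 17)) = (16436 - 291/70)*(9285 - 10*(34 - 17)) = 1150229*(9285 - 10*17)/70 = 1150229*(9285 - 170)/70 = (1150229/70)*9115 = 2096867467/14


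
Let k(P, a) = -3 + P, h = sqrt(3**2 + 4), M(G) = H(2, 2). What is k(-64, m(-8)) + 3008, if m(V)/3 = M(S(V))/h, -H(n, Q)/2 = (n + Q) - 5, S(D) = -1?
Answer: 2941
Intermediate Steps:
H(n, Q) = 10 - 2*Q - 2*n (H(n, Q) = -2*((n + Q) - 5) = -2*((Q + n) - 5) = -2*(-5 + Q + n) = 10 - 2*Q - 2*n)
M(G) = 2 (M(G) = 10 - 2*2 - 2*2 = 10 - 4 - 4 = 2)
h = sqrt(13) (h = sqrt(9 + 4) = sqrt(13) ≈ 3.6056)
m(V) = 6*sqrt(13)/13 (m(V) = 3*(2/(sqrt(13))) = 3*(2*(sqrt(13)/13)) = 3*(2*sqrt(13)/13) = 6*sqrt(13)/13)
k(-64, m(-8)) + 3008 = (-3 - 64) + 3008 = -67 + 3008 = 2941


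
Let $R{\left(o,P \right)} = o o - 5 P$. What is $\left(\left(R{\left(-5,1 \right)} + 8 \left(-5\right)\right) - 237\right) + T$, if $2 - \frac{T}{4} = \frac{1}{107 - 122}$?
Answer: $- \frac{3731}{15} \approx -248.73$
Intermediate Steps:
$R{\left(o,P \right)} = o^{2} - 5 P$
$T = \frac{124}{15}$ ($T = 8 - \frac{4}{107 - 122} = 8 - \frac{4}{-15} = 8 - - \frac{4}{15} = 8 + \frac{4}{15} = \frac{124}{15} \approx 8.2667$)
$\left(\left(R{\left(-5,1 \right)} + 8 \left(-5\right)\right) - 237\right) + T = \left(\left(\left(\left(-5\right)^{2} - 5\right) + 8 \left(-5\right)\right) - 237\right) + \frac{124}{15} = \left(\left(\left(25 - 5\right) - 40\right) - 237\right) + \frac{124}{15} = \left(\left(20 - 40\right) - 237\right) + \frac{124}{15} = \left(-20 - 237\right) + \frac{124}{15} = -257 + \frac{124}{15} = - \frac{3731}{15}$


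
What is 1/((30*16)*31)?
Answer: 1/14880 ≈ 6.7204e-5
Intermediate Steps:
1/((30*16)*31) = 1/(480*31) = 1/14880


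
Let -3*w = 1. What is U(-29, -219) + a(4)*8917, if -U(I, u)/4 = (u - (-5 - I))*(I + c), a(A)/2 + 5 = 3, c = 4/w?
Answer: -75520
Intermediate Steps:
w = -⅓ (w = -⅓*1 = -⅓ ≈ -0.33333)
c = -12 (c = 4/(-⅓) = -3*4 = -12)
a(A) = -4 (a(A) = -10 + 2*3 = -10 + 6 = -4)
U(I, u) = -4*(-12 + I)*(5 + I + u) (U(I, u) = -4*(u - (-5 - I))*(I - 12) = -4*(u + (5 + I))*(-12 + I) = -4*(5 + I + u)*(-12 + I) = -4*(-12 + I)*(5 + I + u))
U(-29, -219) + a(4)*8917 = (240 - 4*(-29)² + 28*(-29) + 48*(-219) - 4*(-29)*(-219)) - 4*8917 = (240 - 4*841 - 812 - 10512 - 25404) - 35668 = (240 - 3364 - 812 - 10512 - 25404) - 35668 = -39852 - 35668 = -75520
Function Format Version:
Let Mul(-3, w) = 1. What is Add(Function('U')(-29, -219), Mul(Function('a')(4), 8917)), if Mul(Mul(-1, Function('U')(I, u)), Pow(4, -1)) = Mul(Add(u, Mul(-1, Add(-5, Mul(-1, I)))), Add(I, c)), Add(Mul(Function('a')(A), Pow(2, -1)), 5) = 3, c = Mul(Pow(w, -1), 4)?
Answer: -75520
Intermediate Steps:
w = Rational(-1, 3) (w = Mul(Rational(-1, 3), 1) = Rational(-1, 3) ≈ -0.33333)
c = -12 (c = Mul(Pow(Rational(-1, 3), -1), 4) = Mul(-3, 4) = -12)
Function('a')(A) = -4 (Function('a')(A) = Add(-10, Mul(2, 3)) = Add(-10, 6) = -4)
Function('U')(I, u) = Mul(-4, Add(-12, I), Add(5, I, u)) (Function('U')(I, u) = Mul(-4, Mul(Add(u, Mul(-1, Add(-5, Mul(-1, I)))), Add(I, -12))) = Mul(-4, Mul(Add(u, Add(5, I)), Add(-12, I))) = Mul(-4, Mul(Add(5, I, u), Add(-12, I))) = Mul(-4, Mul(Add(-12, I), Add(5, I, u))) = Mul(-4, Add(-12, I), Add(5, I, u)))
Add(Function('U')(-29, -219), Mul(Function('a')(4), 8917)) = Add(Add(240, Mul(-4, Pow(-29, 2)), Mul(28, -29), Mul(48, -219), Mul(-4, -29, -219)), Mul(-4, 8917)) = Add(Add(240, Mul(-4, 841), -812, -10512, -25404), -35668) = Add(Add(240, -3364, -812, -10512, -25404), -35668) = Add(-39852, -35668) = -75520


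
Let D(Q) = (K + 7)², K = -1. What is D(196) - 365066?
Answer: -365030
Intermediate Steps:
D(Q) = 36 (D(Q) = (-1 + 7)² = 6² = 36)
D(196) - 365066 = 36 - 365066 = -365030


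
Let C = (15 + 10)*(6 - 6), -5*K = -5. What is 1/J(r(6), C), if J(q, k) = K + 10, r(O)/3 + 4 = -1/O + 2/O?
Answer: 1/11 ≈ 0.090909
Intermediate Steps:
K = 1 (K = -⅕*(-5) = 1)
r(O) = -12 + 3/O (r(O) = -12 + 3*(-1/O + 2/O) = -12 + 3/O)
C = 0 (C = 25*0 = 0)
J(q, k) = 11 (J(q, k) = 1 + 10 = 11)
1/J(r(6), C) = 1/11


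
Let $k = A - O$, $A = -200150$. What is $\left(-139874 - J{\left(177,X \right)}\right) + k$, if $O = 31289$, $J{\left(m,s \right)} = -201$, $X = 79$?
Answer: $-371112$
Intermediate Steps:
$k = -231439$ ($k = -200150 - 31289 = -231439$)
$\left(-139874 - J{\left(177,X \right)}\right) + k = \left(-139874 - -201\right) - 231439 = \left(-139874 + 201\right) - 231439 = -139673 - 231439 = -371112$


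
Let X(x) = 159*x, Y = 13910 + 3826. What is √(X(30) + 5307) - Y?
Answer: -17736 + √10077 ≈ -17636.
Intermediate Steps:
Y = 17736
√(X(30) + 5307) - Y = √(159*30 + 5307) - 1*17736 = √(4770 + 5307) - 17736 = √10077 - 17736 = -17736 + √10077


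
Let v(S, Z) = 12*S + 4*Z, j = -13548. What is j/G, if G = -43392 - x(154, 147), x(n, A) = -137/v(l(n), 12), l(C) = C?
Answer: 25687008/82271095 ≈ 0.31222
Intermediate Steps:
v(S, Z) = 4*Z + 12*S
x(n, A) = -137/(48 + 12*n) (x(n, A) = -137/(4*12 + 12*n) = -137/(48 + 12*n))
G = -82271095/1896 (G = -43392 - (-137)/(48 + 12*154) = -43392 - (-137)/(48 + 1848) = -43392 - (-137)/1896 = -43392 - 1*(-137/1896) = -43392 + 137/1896 = -82271095/1896 ≈ -43392.)
j/G = -13548/(-82271095/1896) = -13548*(-1896/82271095) = 25687008/82271095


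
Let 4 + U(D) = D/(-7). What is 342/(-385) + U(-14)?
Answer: -1112/385 ≈ -2.8883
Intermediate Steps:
U(D) = -4 - D/7 (U(D) = -4 + D/(-7) = -4 + D*(-1/7) = -4 - D/7)
342/(-385) + U(-14) = 342/(-385) + (-4 - 1/7*(-14)) = 342*(-1/385) + (-4 + 2) = -342/385 - 2 = -1112/385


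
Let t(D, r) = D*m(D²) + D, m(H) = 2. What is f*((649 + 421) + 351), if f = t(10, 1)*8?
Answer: 341040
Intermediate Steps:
t(D, r) = 3*D (t(D, r) = D*2 + D = 2*D + D = 3*D)
f = 240 (f = (3*10)*8 = 30*8 = 240)
f*((649 + 421) + 351) = 240*((649 + 421) + 351) = 240*(1070 + 351) = 240*1421 = 341040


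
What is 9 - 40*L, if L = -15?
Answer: 609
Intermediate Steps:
9 - 40*L = 9 - 40*(-15) = 9 + 600 = 609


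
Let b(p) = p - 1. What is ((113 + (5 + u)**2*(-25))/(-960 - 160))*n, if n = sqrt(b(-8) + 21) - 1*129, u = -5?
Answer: 14577/1120 - 113*sqrt(3)/560 ≈ 12.666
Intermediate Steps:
b(p) = -1 + p
n = -129 + 2*sqrt(3) (n = sqrt((-1 - 8) + 21) - 1*129 = sqrt(-9 + 21) - 129 = sqrt(12) - 129 = 2*sqrt(3) - 129 = -129 + 2*sqrt(3) ≈ -125.54)
((113 + (5 + u)**2*(-25))/(-960 - 160))*n = ((113 + (5 - 5)**2*(-25))/(-960 - 160))*(-129 + 2*sqrt(3)) = ((113 + 0**2*(-25))/(-1120))*(-129 + 2*sqrt(3)) = ((113 + 0*(-25))*(-1/1120))*(-129 + 2*sqrt(3)) = ((113 + 0)*(-1/1120))*(-129 + 2*sqrt(3)) = (113*(-1/1120))*(-129 + 2*sqrt(3)) = -113*(-129 + 2*sqrt(3))/1120 = 14577/1120 - 113*sqrt(3)/560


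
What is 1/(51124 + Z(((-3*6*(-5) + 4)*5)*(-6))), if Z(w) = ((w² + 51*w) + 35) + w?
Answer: 1/7856919 ≈ 1.2728e-7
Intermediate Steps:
Z(w) = 35 + w² + 52*w (Z(w) = (35 + w² + 51*w) + w = 35 + w² + 52*w)
1/(51124 + Z(((-3*6*(-5) + 4)*5)*(-6))) = 1/(51124 + (35 + (((-3*6*(-5) + 4)*5)*(-6))² + 52*(((-3*6*(-5) + 4)*5)*(-6)))) = 1/(51124 + (35 + (((-18*(-5) + 4)*5)*(-6))² + 52*(((-18*(-5) + 4)*5)*(-6)))) = 1/(51124 + (35 + (((90 + 4)*5)*(-6))² + 52*(((90 + 4)*5)*(-6)))) = 1/(51124 + (35 + ((94*5)*(-6))² + 52*((94*5)*(-6)))) = 1/(51124 + (35 + (470*(-6))² + 52*(470*(-6)))) = 1/(51124 + (35 + (-2820)² + 52*(-2820))) = 1/(51124 + (35 + 7952400 - 146640)) = 1/(51124 + 7805795) = 1/7856919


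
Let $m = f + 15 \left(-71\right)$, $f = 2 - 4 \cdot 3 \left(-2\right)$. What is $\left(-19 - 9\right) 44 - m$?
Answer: $-193$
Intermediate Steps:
$f = 26$ ($f = 2 - -24 = 2 + 24 = 26$)
$m = -1039$ ($m = 26 + 15 \left(-71\right) = 26 - 1065 = -1039$)
$\left(-19 - 9\right) 44 - m = \left(-19 - 9\right) 44 - -1039 = \left(-28\right) 44 + 1039 = -1232 + 1039 = -193$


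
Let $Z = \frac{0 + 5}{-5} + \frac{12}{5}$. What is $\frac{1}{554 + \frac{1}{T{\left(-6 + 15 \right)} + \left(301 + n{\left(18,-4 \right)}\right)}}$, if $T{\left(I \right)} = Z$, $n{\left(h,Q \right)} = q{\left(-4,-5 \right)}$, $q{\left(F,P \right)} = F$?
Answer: $\frac{1492}{826573} \approx 0.001805$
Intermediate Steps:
$n{\left(h,Q \right)} = -4$
$Z = \frac{7}{5}$ ($Z = 5 \left(- \frac{1}{5}\right) + 12 \cdot \frac{1}{5} = -1 + \frac{12}{5} = \frac{7}{5} \approx 1.4$)
$T{\left(I \right)} = \frac{7}{5}$
$\frac{1}{554 + \frac{1}{T{\left(-6 + 15 \right)} + \left(301 + n{\left(18,-4 \right)}\right)}} = \frac{1}{554 + \frac{1}{\frac{7}{5} + \left(301 - 4\right)}} = \frac{1}{554 + \frac{1}{\frac{7}{5} + 297}} = \frac{1}{554 + \frac{1}{\frac{1492}{5}}} = \frac{1}{554 + \frac{5}{1492}} = \frac{1}{\frac{826573}{1492}} = \frac{1492}{826573}$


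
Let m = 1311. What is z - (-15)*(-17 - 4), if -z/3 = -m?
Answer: 3618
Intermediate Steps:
z = 3933 (z = -(-3)*1311 = -3*(-1311) = 3933)
z - (-15)*(-17 - 4) = 3933 - (-15)*(-17 - 4) = 3933 - (-15)*(-21) = 3933 - 1*315 = 3933 - 315 = 3618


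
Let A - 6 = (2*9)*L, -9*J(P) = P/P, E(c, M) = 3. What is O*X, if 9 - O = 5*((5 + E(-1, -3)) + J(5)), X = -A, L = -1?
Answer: -1096/3 ≈ -365.33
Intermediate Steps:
J(P) = -1/9 (J(P) = -P/(9*P) = -1/9*1 = -1/9)
A = -12 (A = 6 + (2*9)*(-1) = 6 + 18*(-1) = 6 - 18 = -12)
X = 12 (X = -1*(-12) = 12)
O = -274/9 (O = 9 - 5*((5 + 3) - 1/9) = 9 - 5*(8 - 1/9) = 9 - 5*71/9 = 9 - 1*355/9 = 9 - 355/9 = -274/9 ≈ -30.444)
O*X = -274/9*12 = -1096/3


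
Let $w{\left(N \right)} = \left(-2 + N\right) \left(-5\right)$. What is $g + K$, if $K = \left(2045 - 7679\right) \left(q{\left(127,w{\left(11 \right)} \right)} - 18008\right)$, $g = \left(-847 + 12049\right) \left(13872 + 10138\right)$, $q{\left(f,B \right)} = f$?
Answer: $369701574$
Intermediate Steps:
$w{\left(N \right)} = 10 - 5 N$
$g = 268960020$ ($g = 11202 \cdot 24010 = 268960020$)
$K = 100741554$ ($K = \left(2045 - 7679\right) \left(127 - 18008\right) = \left(-5634\right) \left(-17881\right) = 100741554$)
$g + K = 268960020 + 100741554 = 369701574$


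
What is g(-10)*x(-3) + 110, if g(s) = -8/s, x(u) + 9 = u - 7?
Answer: 474/5 ≈ 94.800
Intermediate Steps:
x(u) = -16 + u (x(u) = -9 + (u - 7) = -9 + (-7 + u) = -16 + u)
g(-10)*x(-3) + 110 = (-8/(-10))*(-16 - 3) + 110 = -8*(-⅒)*(-19) + 110 = (⅘)*(-19) + 110 = -76/5 + 110 = 474/5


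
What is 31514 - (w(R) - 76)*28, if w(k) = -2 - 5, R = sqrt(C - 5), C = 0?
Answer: 33838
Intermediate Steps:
R = I*sqrt(5) (R = sqrt(0 - 5) = sqrt(-5) = I*sqrt(5) ≈ 2.2361*I)
w(k) = -7
31514 - (w(R) - 76)*28 = 31514 - (-7 - 76)*28 = 31514 - (-83)*28 = 31514 - 1*(-2324) = 31514 + 2324 = 33838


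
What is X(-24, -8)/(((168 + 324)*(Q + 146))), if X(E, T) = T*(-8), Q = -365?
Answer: -16/26937 ≈ -0.00059398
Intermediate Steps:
X(E, T) = -8*T
X(-24, -8)/(((168 + 324)*(Q + 146))) = (-8*(-8))/(((168 + 324)*(-365 + 146))) = 64/((492*(-219))) = 64/(-107748) = 64*(-1/107748) = -16/26937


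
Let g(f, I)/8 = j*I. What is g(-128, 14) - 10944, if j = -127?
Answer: -25168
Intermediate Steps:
g(f, I) = -1016*I (g(f, I) = 8*(-127*I) = -1016*I)
g(-128, 14) - 10944 = -1016*14 - 10944 = -14224 - 10944 = -25168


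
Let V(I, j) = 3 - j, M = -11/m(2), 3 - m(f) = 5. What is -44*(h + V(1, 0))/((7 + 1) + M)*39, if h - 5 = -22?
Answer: 16016/9 ≈ 1779.6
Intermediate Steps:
m(f) = -2 (m(f) = 3 - 1*5 = 3 - 5 = -2)
h = -17 (h = 5 - 22 = -17)
M = 11/2 (M = -11/(-2) = -11*(-1/2) = 11/2 ≈ 5.5000)
-44*(h + V(1, 0))/((7 + 1) + M)*39 = -44*(-17 + (3 - 1*0))/((7 + 1) + 11/2)*39 = -44*(-17 + (3 + 0))/(8 + 11/2)*39 = -44*(-17 + 3)/27/2*39 = -(-616)*2/27*39 = -44*(-28/27)*39 = (1232/27)*39 = 16016/9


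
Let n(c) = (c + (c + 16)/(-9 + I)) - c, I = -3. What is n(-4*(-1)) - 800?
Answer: -2405/3 ≈ -801.67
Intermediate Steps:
n(c) = -4/3 - c/12 (n(c) = (c + (c + 16)/(-9 - 3)) - c = (c + (16 + c)/(-12)) - c = (c + (16 + c)*(-1/12)) - c = (c + (-4/3 - c/12)) - c = (-4/3 + 11*c/12) - c = -4/3 - c/12)
n(-4*(-1)) - 800 = (-4/3 - (-1)*(-1)/3) - 800 = (-4/3 - 1/12*4) - 800 = (-4/3 - ⅓) - 800 = -5/3 - 800 = -2405/3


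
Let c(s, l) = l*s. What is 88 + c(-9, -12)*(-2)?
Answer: -128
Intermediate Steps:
88 + c(-9, -12)*(-2) = 88 - 12*(-9)*(-2) = 88 + 108*(-2) = 88 - 216 = -128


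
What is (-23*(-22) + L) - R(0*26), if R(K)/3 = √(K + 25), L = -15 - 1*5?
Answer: 471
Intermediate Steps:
L = -20 (L = -15 - 5 = -20)
R(K) = 3*√(25 + K) (R(K) = 3*√(K + 25) = 3*√(25 + K))
(-23*(-22) + L) - R(0*26) = (-23*(-22) - 20) - 3*√(25 + 0*26) = (506 - 20) - 3*√(25 + 0) = 486 - 3*√25 = 486 - 3*5 = 486 - 1*15 = 486 - 15 = 471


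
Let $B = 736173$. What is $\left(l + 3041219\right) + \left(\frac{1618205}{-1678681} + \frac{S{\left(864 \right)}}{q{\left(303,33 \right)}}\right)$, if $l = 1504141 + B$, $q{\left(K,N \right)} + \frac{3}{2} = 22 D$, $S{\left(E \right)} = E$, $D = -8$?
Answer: $\frac{3147429754556872}{595931755} \approx 5.2815 \cdot 10^{6}$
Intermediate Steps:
$q{\left(K,N \right)} = - \frac{355}{2}$ ($q{\left(K,N \right)} = - \frac{3}{2} + 22 \left(-8\right) = - \frac{3}{2} - 176 = - \frac{355}{2}$)
$l = 2240314$ ($l = 1504141 + 736173 = 2240314$)
$\left(l + 3041219\right) + \left(\frac{1618205}{-1678681} + \frac{S{\left(864 \right)}}{q{\left(303,33 \right)}}\right) = \left(2240314 + 3041219\right) + \left(\frac{1618205}{-1678681} + \frac{864}{- \frac{355}{2}}\right) = 5281533 + \left(1618205 \left(- \frac{1}{1678681}\right) + 864 \left(- \frac{2}{355}\right)\right) = 5281533 - \frac{3475223543}{595931755} = \frac{3147429754556872}{595931755}$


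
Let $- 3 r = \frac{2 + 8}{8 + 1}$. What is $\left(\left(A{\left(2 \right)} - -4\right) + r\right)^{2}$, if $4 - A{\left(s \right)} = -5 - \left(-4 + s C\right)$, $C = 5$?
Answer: $\frac{253009}{729} \approx 347.06$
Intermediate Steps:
$r = - \frac{10}{27}$ ($r = - \frac{\left(2 + 8\right) \frac{1}{8 + 1}}{3} = - \frac{10 \cdot \frac{1}{9}}{3} = \left(- \frac{1}{3}\right) \frac{10}{9} = - \frac{10}{27} \approx -0.37037$)
$A{\left(s \right)} = 5 + 5 s$ ($A{\left(s \right)} = 4 - \left(-5 - \left(-4 + s 5\right)\right) = 4 - \left(-5 - \left(-4 + 5 s\right)\right) = 4 - \left(-1 - 5 s\right) = 4 + \left(1 + 5 s\right) = 5 + 5 s$)
$\left(\left(A{\left(2 \right)} - -4\right) + r\right)^{2} = \left(\left(\left(5 + 5 \cdot 2\right) - -4\right) - \frac{10}{27}\right)^{2} = \left(\left(\left(5 + 10\right) + 4\right) - \frac{10}{27}\right)^{2} = \left(\left(15 + 4\right) - \frac{10}{27}\right)^{2} = \left(19 - \frac{10}{27}\right)^{2} = \left(\frac{503}{27}\right)^{2} = \frac{253009}{729}$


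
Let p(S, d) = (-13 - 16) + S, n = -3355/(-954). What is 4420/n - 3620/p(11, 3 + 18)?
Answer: 8804534/6039 ≈ 1457.9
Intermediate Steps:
n = 3355/954 (n = -3355*(-1/954) = 3355/954 ≈ 3.5168)
p(S, d) = -29 + S
4420/n - 3620/p(11, 3 + 18) = 4420/(3355/954) - 3620/(-29 + 11) = 4420*(954/3355) - 3620/(-18) = 843336/671 - 3620*(-1/18) = 843336/671 + 1810/9 = 8804534/6039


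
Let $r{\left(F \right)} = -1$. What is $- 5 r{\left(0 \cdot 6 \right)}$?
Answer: $5$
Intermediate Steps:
$- 5 r{\left(0 \cdot 6 \right)} = \left(-5\right) \left(-1\right) = 5$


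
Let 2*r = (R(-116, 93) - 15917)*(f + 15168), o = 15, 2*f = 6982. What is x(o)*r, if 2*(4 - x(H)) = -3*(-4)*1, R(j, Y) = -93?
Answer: 298730590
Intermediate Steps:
f = 3491 (f = (1/2)*6982 = 3491)
r = -149365295 (r = ((-93 - 15917)*(3491 + 15168))/2 = (-16010*18659)/2 = (1/2)*(-298730590) = -149365295)
x(H) = -2 (x(H) = 4 - (-3*(-4))/2 = 4 - 6 = -2)
x(o)*r = -2*(-149365295) = 298730590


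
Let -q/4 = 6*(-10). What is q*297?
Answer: 71280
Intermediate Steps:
q = 240 (q = -24*(-10) = -4*(-60) = 240)
q*297 = 240*297 = 71280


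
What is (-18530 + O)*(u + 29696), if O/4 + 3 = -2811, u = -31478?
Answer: 53078652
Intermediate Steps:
O = -11256 (O = -12 + 4*(-2811) = -12 - 11244 = -11256)
(-18530 + O)*(u + 29696) = (-18530 - 11256)*(-31478 + 29696) = -29786*(-1782) = 53078652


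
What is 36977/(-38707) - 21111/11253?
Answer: -13260706/4683547 ≈ -2.8313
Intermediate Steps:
36977/(-38707) - 21111/11253 = 36977*(-1/38707) - 21111*1/11253 = -36977/38707 - 227/121 = -13260706/4683547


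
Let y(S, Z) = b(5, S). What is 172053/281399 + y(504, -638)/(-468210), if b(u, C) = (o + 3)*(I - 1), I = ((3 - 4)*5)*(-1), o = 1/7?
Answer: 281936891399/461138390265 ≈ 0.61139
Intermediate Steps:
o = 1/7 ≈ 0.14286
I = 5 (I = -1*5*(-1) = -5*(-1) = 5)
b(u, C) = 88/7 (b(u, C) = (1/7 + 3)*(5 - 1) = (22/7)*4 = 88/7)
y(S, Z) = 88/7
172053/281399 + y(504, -638)/(-468210) = 172053/281399 + (88/7)/(-468210) = 172053*(1/281399) + (88/7)*(-1/468210) = 172053/281399 - 44/1638735 = 281936891399/461138390265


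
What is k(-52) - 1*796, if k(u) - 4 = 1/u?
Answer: -41185/52 ≈ -792.02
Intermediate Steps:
k(u) = 4 + 1/u
k(-52) - 1*796 = (4 + 1/(-52)) - 1*796 = (4 - 1/52) - 796 = 207/52 - 796 = -41185/52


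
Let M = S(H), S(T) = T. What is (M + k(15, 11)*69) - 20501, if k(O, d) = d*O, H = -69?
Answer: -9185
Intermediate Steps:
k(O, d) = O*d
M = -69
(M + k(15, 11)*69) - 20501 = (-69 + (15*11)*69) - 20501 = (-69 + 165*69) - 20501 = (-69 + 11385) - 20501 = 11316 - 20501 = -9185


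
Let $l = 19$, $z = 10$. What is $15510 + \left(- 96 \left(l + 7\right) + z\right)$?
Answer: $13024$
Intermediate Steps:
$15510 + \left(- 96 \left(l + 7\right) + z\right) = 15510 + \left(- 96 \left(19 + 7\right) + 10\right) = 15510 + \left(\left(-96\right) 26 + 10\right) = 15510 + \left(-2496 + 10\right) = 15510 - 2486 = 13024$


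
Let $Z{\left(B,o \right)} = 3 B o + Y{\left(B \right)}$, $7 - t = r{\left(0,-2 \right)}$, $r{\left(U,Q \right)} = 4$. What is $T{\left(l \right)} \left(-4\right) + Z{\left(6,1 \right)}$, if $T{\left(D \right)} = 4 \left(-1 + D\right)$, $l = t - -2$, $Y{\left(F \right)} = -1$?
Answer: $-47$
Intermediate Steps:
$t = 3$ ($t = 7 - 4 = 3$)
$l = 5$ ($l = 3 - -2 = 3 + 2 = 5$)
$Z{\left(B,o \right)} = -1 + 3 B o$ ($Z{\left(B,o \right)} = 3 B o - 1 = -1 + 3 B o$)
$T{\left(D \right)} = -4 + 4 D$
$T{\left(l \right)} \left(-4\right) + Z{\left(6,1 \right)} = \left(-4 + 4 \cdot 5\right) \left(-4\right) - \left(1 - 18\right) = \left(-4 + 20\right) \left(-4\right) + \left(-1 + 18\right) = 16 \left(-4\right) + 17 = -64 + 17 = -47$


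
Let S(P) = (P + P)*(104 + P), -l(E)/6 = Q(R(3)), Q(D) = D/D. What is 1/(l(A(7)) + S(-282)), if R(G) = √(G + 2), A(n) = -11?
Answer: 1/100386 ≈ 9.9615e-6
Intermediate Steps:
R(G) = √(2 + G)
Q(D) = 1
l(E) = -6 (l(E) = -6*1 = -6)
S(P) = 2*P*(104 + P) (S(P) = (2*P)*(104 + P) = 2*P*(104 + P))
1/(l(A(7)) + S(-282)) = 1/(-6 + 2*(-282)*(104 - 282)) = 1/(-6 + 2*(-282)*(-178)) = 1/(-6 + 100392) = 1/100386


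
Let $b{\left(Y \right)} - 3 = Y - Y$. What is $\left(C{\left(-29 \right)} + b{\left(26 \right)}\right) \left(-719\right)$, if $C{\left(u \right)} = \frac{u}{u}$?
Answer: $-2876$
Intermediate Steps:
$b{\left(Y \right)} = 3$ ($b{\left(Y \right)} = 3 + \left(Y - Y\right) = 3 + 0 = 3$)
$C{\left(u \right)} = 1$
$\left(C{\left(-29 \right)} + b{\left(26 \right)}\right) \left(-719\right) = \left(1 + 3\right) \left(-719\right) = 4 \left(-719\right) = -2876$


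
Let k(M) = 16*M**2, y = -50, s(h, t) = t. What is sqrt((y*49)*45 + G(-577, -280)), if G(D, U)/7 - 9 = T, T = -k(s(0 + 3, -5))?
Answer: I*sqrt(112987) ≈ 336.14*I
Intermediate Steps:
T = -400 (T = -16*(-5)**2 = -16*25 = -1*400 = -400)
G(D, U) = -2737 (G(D, U) = 63 + 7*(-400) = 63 - 2800 = -2737)
sqrt((y*49)*45 + G(-577, -280)) = sqrt(-50*49*45 - 2737) = sqrt(-2450*45 - 2737) = sqrt(-110250 - 2737) = sqrt(-112987) = I*sqrt(112987)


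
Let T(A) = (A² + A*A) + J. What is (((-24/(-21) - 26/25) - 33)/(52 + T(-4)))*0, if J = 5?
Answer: 0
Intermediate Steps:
T(A) = 5 + 2*A² (T(A) = (A² + A*A) + 5 = (A² + A²) + 5 = 2*A² + 5 = 5 + 2*A²)
(((-24/(-21) - 26/25) - 33)/(52 + T(-4)))*0 = (((-24/(-21) - 26/25) - 33)/(52 + (5 + 2*(-4)²)))*0 = (((-24*(-1/21) - 26*1/25) - 33)/(52 + (5 + 2*16)))*0 = (((8/7 - 26/25) - 33)/(52 + (5 + 32)))*0 = ((18/175 - 33)/(52 + 37))*0 = -5757/175/89*0 = -5757/175*1/89*0 = -5757/15575*0 = 0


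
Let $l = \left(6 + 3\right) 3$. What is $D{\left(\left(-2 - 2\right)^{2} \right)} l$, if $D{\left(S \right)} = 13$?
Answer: $351$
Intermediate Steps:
$l = 27$ ($l = 9 \cdot 3 = 27$)
$D{\left(\left(-2 - 2\right)^{2} \right)} l = 13 \cdot 27 = 351$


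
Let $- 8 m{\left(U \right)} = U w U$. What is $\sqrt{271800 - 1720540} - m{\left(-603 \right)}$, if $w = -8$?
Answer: $-363609 + 2 i \sqrt{362185} \approx -3.6361 \cdot 10^{5} + 1203.6 i$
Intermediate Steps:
$m{\left(U \right)} = U^{2}$ ($m{\left(U \right)} = - \frac{U \left(-8\right) U}{8} = - \frac{- 8 U U}{8} = - \frac{\left(-8\right) U^{2}}{8} = U^{2}$)
$\sqrt{271800 - 1720540} - m{\left(-603 \right)} = \sqrt{271800 - 1720540} - \left(-603\right)^{2} = \sqrt{-1448740} - 363609 = 2 i \sqrt{362185} - 363609 = -363609 + 2 i \sqrt{362185}$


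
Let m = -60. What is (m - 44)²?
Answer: 10816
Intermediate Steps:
(m - 44)² = (-60 - 44)² = (-104)² = 10816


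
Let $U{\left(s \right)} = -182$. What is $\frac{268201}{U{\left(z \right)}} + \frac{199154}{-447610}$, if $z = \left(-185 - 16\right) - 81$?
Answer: $- \frac{60042847819}{40732510} \approx -1474.1$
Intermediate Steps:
$z = -282$ ($z = -201 - 81 = -282$)
$\frac{268201}{U{\left(z \right)}} + \frac{199154}{-447610} = \frac{268201}{-182} + \frac{199154}{-447610} = 268201 \left(- \frac{1}{182}\right) + 199154 \left(- \frac{1}{447610}\right) = - \frac{268201}{182} - \frac{99577}{223805} = - \frac{60042847819}{40732510}$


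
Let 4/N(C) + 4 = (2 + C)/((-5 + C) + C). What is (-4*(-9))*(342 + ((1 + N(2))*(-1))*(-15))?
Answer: 12582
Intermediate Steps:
N(C) = 4/(-4 + (2 + C)/(-5 + 2*C)) (N(C) = 4/(-4 + (2 + C)/((-5 + C) + C)) = 4/(-4 + (2 + C)/(-5 + 2*C)))
(-4*(-9))*(342 + ((1 + N(2))*(-1))*(-15)) = (-4*(-9))*(342 + ((1 + 4*(5 - 2*2)/(-22 + 7*2))*(-1))*(-15)) = 36*(342 + ((1 + 4*(5 - 4)/(-22 + 14))*(-1))*(-15)) = 36*(342 + ((1 + 4*1/(-8))*(-1))*(-15)) = 36*(342 + ((1 + 4*(-1/8)*1)*(-1))*(-15)) = 36*(342 + ((1 - 1/2)*(-1))*(-15)) = 36*(342 + ((1/2)*(-1))*(-15)) = 36*(342 - 1/2*(-15)) = 36*(342 + 15/2) = 36*(699/2) = 12582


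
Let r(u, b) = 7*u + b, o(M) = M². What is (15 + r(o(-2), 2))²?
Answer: 2025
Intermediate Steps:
r(u, b) = b + 7*u
(15 + r(o(-2), 2))² = (15 + (2 + 7*(-2)²))² = (15 + (2 + 7*4))² = (15 + (2 + 28))² = (15 + 30)² = 45² = 2025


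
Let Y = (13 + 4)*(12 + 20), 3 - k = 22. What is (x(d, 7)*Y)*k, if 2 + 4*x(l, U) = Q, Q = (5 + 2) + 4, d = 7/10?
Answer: -23256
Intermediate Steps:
d = 7/10 (d = 7*(1/10) = 7/10 ≈ 0.70000)
Q = 11 (Q = 7 + 4 = 11)
k = -19 (k = 3 - 1*22 = 3 - 22 = -19)
x(l, U) = 9/4 (x(l, U) = -1/2 + (1/4)*11 = -1/2 + 11/4 = 9/4)
Y = 544 (Y = 17*32 = 544)
(x(d, 7)*Y)*k = ((9/4)*544)*(-19) = 1224*(-19) = -23256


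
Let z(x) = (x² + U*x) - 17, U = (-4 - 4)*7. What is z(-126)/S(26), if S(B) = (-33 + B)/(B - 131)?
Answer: 343725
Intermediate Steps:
S(B) = (-33 + B)/(-131 + B)
U = -56 (U = -8*7 = -56)
z(x) = -17 + x² - 56*x (z(x) = (x² - 56*x) - 17 = -17 + x² - 56*x)
z(-126)/S(26) = (-17 + (-126)² - 56*(-126))/(((-33 + 26)/(-131 + 26))) = (-17 + 15876 + 7056)/((-7/(-105))) = 22915/((-1/105*(-7))) = 22915/(1/15) = 22915*15 = 343725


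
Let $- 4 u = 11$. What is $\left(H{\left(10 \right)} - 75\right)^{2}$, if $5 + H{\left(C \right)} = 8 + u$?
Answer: $\frac{89401}{16} \approx 5587.6$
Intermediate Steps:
$u = - \frac{11}{4}$ ($u = \left(- \frac{1}{4}\right) 11 = - \frac{11}{4} \approx -2.75$)
$H{\left(C \right)} = \frac{1}{4}$ ($H{\left(C \right)} = -5 + \left(8 - \frac{11}{4}\right) = -5 + \frac{21}{4} = \frac{1}{4}$)
$\left(H{\left(10 \right)} - 75\right)^{2} = \left(\frac{1}{4} - 75\right)^{2} = \left(- \frac{299}{4}\right)^{2} = \frac{89401}{16}$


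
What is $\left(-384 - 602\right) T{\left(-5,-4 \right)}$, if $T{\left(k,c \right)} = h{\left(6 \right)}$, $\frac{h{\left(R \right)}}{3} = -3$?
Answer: $8874$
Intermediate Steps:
$h{\left(R \right)} = -9$ ($h{\left(R \right)} = 3 \left(-3\right) = -9$)
$T{\left(k,c \right)} = -9$
$\left(-384 - 602\right) T{\left(-5,-4 \right)} = \left(-384 - 602\right) \left(-9\right) = \left(-986\right) \left(-9\right) = 8874$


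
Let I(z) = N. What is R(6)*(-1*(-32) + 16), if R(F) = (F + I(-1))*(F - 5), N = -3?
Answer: 144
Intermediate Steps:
I(z) = -3
R(F) = (-5 + F)*(-3 + F) (R(F) = (F - 3)*(F - 5) = (-3 + F)*(-5 + F) = (-5 + F)*(-3 + F))
R(6)*(-1*(-32) + 16) = (15 + 6² - 8*6)*(-1*(-32) + 16) = (15 + 36 - 48)*(32 + 16) = 3*48 = 144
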